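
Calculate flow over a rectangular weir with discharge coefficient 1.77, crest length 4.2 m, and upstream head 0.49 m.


Q = C * L * H^(3/2) = 1.77 * 4.2 * 0.49^1.5 = 1.77 * 4.2 * 0.343000

2.5499 m^3/s


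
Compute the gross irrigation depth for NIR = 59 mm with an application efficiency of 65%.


Ea = 65% = 0.65
GID = NIR / Ea = 59 / 0.65 = 90.7692 mm

90.7692 mm


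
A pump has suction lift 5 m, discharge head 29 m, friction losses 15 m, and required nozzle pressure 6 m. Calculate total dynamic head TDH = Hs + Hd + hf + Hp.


TDH = Hs + Hd + hf + Hp = 5 + 29 + 15 + 6 = 55

55 m


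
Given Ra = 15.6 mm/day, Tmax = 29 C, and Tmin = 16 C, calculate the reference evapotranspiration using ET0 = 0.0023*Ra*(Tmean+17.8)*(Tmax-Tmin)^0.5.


Tmean = (Tmax + Tmin)/2 = (29 + 16)/2 = 22.5
ET0 = 0.0023 * 15.6 * (22.5 + 17.8) * sqrt(29 - 16)
ET0 = 0.0023 * 15.6 * 40.3 * 3.605551

5.2135 mm/day


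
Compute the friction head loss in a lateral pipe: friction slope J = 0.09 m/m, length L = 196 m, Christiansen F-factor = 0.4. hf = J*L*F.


hf = J * L * F = 0.09 * 196 * 0.4 = 7.0560 m

7.0560 m


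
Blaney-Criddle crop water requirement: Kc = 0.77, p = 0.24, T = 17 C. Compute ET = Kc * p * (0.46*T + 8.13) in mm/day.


ET = Kc * p * (0.46*T + 8.13)
ET = 0.77 * 0.24 * (0.46*17 + 8.13)
ET = 0.77 * 0.24 * 15.9500

2.9476 mm/day


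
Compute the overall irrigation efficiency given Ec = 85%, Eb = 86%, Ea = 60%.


Ec = 0.85, Eb = 0.86, Ea = 0.6
E = 0.85 * 0.86 * 0.6 * 100 = 43.8600%

43.8600 %


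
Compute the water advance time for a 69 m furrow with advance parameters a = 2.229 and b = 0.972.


t = (L/a)^(1/b)
t = (69/2.229)^(1/0.972)
t = 30.955585^(1/0.972)

34.1729 min


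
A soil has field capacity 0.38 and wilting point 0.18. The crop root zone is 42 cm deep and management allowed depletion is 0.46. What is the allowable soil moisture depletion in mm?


SMD = (FC - PWP) * d * MAD * 10
SMD = (0.38 - 0.18) * 42 * 0.46 * 10
SMD = 0.2000 * 42 * 0.46 * 10

38.6400 mm


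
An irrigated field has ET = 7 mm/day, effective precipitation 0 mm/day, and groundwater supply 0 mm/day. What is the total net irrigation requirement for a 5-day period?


Daily deficit = ET - Pe - GW = 7 - 0 - 0 = 7 mm/day
NIR = 7 * 5 = 35 mm

35.0000 mm


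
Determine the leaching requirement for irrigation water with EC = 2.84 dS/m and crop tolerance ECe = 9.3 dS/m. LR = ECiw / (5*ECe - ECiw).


LR = ECiw / (5*ECe - ECiw)
LR = 2.84 / (5*9.3 - 2.84)
LR = 2.84 / 43.6600

0.0650


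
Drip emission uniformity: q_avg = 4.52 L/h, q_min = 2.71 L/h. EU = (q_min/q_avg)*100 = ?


EU = (q_min/q_avg)*100 = (2.71/4.52)*100 = 59.9558%

59.9558 %


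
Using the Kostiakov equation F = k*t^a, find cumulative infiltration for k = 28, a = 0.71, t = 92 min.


F = k * t^a = 28 * 92^0.71
F = 28 * 24.790732

694.1405 mm


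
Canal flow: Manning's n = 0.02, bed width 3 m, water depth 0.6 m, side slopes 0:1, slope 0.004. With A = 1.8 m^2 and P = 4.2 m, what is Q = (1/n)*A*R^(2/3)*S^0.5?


R = A/P = 1.8/4.2 = 0.428571
Q = (1/0.02) * 1.8 * 0.428571^(2/3) * 0.004^0.5

3.2356 m^3/s


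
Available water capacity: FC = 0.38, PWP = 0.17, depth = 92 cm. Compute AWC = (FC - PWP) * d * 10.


AWC = (FC - PWP) * d * 10
AWC = (0.38 - 0.17) * 92 * 10
AWC = 0.2100 * 92 * 10

193.2000 mm


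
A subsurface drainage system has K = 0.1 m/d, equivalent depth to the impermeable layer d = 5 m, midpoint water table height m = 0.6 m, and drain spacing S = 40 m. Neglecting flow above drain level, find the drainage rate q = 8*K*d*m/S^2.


q = 8*K*d*m/S^2
q = 8*0.1*5*0.6/40^2
q = 2.4000 / 1600

0.0015 m/d


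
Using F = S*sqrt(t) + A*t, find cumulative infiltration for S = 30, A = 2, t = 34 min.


F = S*sqrt(t) + A*t
F = 30*sqrt(34) + 2*34
F = 30*5.830952 + 68

242.9286 mm


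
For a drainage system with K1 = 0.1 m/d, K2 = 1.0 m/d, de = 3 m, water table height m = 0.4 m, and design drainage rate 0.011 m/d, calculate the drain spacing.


S^2 = 8*K2*de*m/q + 4*K1*m^2/q
S^2 = 8*1.0*3*0.4/0.011 + 4*0.1*0.4^2/0.011
S = sqrt(878.5455)

29.6403 m


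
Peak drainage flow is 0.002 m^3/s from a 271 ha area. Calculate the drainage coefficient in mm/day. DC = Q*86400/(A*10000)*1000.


DC = Q * 86400 / (A * 10000) * 1000
DC = 0.002 * 86400 / (271 * 10000) * 1000
DC = 172800.0000 / 2710000

0.0638 mm/day


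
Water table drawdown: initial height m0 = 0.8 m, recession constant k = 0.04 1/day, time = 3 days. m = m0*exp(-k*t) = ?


m = m0 * exp(-k*t)
m = 0.8 * exp(-0.04 * 3)
m = 0.8 * exp(-0.1200)

0.7095 m


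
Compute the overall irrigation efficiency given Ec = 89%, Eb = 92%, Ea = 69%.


Ec = 0.89, Eb = 0.92, Ea = 0.69
E = 0.89 * 0.92 * 0.69 * 100 = 56.4972%

56.4972 %


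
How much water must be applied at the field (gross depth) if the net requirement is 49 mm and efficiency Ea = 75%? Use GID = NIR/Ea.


Ea = 75% = 0.75
GID = NIR / Ea = 49 / 0.75 = 65.3333 mm

65.3333 mm


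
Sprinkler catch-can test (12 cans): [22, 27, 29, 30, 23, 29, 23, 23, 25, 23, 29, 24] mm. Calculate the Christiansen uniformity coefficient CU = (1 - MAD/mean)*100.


mean = 25.583333 mm
MAD = 2.680556 mm
CU = (1 - 2.680556/25.583333)*100

89.5223 %


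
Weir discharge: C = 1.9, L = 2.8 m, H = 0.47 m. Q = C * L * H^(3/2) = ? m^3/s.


Q = C * L * H^(3/2) = 1.9 * 2.8 * 0.47^1.5 = 1.9 * 2.8 * 0.322216

1.7142 m^3/s


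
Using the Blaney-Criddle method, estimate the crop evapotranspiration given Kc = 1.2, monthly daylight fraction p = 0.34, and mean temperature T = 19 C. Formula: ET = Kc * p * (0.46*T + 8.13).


ET = Kc * p * (0.46*T + 8.13)
ET = 1.2 * 0.34 * (0.46*19 + 8.13)
ET = 1.2 * 0.34 * 16.8700

6.8830 mm/day


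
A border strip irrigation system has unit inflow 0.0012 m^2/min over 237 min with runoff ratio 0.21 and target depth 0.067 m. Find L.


L = q*t/((1+r)*Z)
L = 0.0012*237/((1+0.21)*0.067)
L = 0.2844/0.08107

3.5081 m


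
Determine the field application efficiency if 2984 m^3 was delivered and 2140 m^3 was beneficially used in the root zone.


Ea = V_root / V_field * 100 = 2140 / 2984 * 100 = 71.7158%

71.7158 %


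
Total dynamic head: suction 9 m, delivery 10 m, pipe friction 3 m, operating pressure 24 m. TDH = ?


TDH = Hs + Hd + hf + Hp = 9 + 10 + 3 + 24 = 46

46 m


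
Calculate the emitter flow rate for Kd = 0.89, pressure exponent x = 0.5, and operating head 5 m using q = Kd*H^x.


q = Kd * H^x = 0.89 * 5^0.5 = 0.89 * 2.236068

1.9901 L/h


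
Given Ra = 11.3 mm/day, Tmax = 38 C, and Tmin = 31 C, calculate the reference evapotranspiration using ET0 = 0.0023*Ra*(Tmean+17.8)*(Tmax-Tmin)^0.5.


Tmean = (Tmax + Tmin)/2 = (38 + 31)/2 = 34.5
ET0 = 0.0023 * 11.3 * (34.5 + 17.8) * sqrt(38 - 31)
ET0 = 0.0023 * 11.3 * 52.3 * 2.645751

3.5963 mm/day


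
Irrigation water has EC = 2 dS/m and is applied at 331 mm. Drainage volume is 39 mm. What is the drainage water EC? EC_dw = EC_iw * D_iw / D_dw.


EC_dw = EC_iw * D_iw / D_dw
EC_dw = 2 * 331 / 39
EC_dw = 662 / 39

16.9744 dS/m


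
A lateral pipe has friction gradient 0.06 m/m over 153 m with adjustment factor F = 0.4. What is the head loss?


hf = J * L * F = 0.06 * 153 * 0.4 = 3.6720 m

3.6720 m


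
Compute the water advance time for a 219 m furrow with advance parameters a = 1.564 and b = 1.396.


t = (L/a)^(1/b)
t = (219/1.564)^(1/1.396)
t = 140.025575^(1/1.396)

34.4666 min


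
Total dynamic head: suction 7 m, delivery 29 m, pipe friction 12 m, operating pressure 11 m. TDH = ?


TDH = Hs + Hd + hf + Hp = 7 + 29 + 12 + 11 = 59

59 m


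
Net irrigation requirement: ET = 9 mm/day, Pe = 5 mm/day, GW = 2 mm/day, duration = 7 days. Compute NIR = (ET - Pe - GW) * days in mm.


Daily deficit = ET - Pe - GW = 9 - 5 - 2 = 2 mm/day
NIR = 2 * 7 = 14 mm

14.0000 mm


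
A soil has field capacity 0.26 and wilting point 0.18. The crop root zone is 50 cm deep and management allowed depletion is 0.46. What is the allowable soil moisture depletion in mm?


SMD = (FC - PWP) * d * MAD * 10
SMD = (0.26 - 0.18) * 50 * 0.46 * 10
SMD = 0.0800 * 50 * 0.46 * 10

18.4000 mm


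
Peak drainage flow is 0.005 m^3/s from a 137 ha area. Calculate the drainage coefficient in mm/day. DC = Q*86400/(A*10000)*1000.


DC = Q * 86400 / (A * 10000) * 1000
DC = 0.005 * 86400 / (137 * 10000) * 1000
DC = 432000.0000 / 1370000

0.3153 mm/day


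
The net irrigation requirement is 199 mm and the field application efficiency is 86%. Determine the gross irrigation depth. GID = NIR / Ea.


Ea = 86% = 0.86
GID = NIR / Ea = 199 / 0.86 = 231.3953 mm

231.3953 mm


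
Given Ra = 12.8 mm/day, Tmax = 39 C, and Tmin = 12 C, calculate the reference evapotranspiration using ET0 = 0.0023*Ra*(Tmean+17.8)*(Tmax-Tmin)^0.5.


Tmean = (Tmax + Tmin)/2 = (39 + 12)/2 = 25.5
ET0 = 0.0023 * 12.8 * (25.5 + 17.8) * sqrt(39 - 12)
ET0 = 0.0023 * 12.8 * 43.3 * 5.196152

6.6238 mm/day


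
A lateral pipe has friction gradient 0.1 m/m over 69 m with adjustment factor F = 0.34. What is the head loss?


hf = J * L * F = 0.1 * 69 * 0.34 = 2.3460 m

2.3460 m


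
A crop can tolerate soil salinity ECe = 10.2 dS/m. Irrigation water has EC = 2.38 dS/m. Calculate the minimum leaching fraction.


LR = ECiw / (5*ECe - ECiw)
LR = 2.38 / (5*10.2 - 2.38)
LR = 2.38 / 48.6200

0.0490


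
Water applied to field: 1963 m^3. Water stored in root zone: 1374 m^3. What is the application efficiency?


Ea = V_root / V_field * 100 = 1374 / 1963 * 100 = 69.9949%

69.9949 %


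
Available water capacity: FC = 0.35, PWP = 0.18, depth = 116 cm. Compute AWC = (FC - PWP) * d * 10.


AWC = (FC - PWP) * d * 10
AWC = (0.35 - 0.18) * 116 * 10
AWC = 0.1700 * 116 * 10

197.2000 mm


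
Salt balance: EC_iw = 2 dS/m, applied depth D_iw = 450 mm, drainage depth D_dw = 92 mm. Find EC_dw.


EC_dw = EC_iw * D_iw / D_dw
EC_dw = 2 * 450 / 92
EC_dw = 900 / 92

9.7826 dS/m


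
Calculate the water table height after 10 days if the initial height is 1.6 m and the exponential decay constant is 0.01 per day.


m = m0 * exp(-k*t)
m = 1.6 * exp(-0.01 * 10)
m = 1.6 * exp(-0.1000)

1.4477 m


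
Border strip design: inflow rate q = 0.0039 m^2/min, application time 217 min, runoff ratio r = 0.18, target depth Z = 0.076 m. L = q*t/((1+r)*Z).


L = q*t/((1+r)*Z)
L = 0.0039*217/((1+0.18)*0.076)
L = 0.8463/0.08968

9.4369 m


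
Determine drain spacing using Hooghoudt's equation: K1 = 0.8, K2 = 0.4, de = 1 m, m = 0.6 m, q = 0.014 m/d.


S^2 = 8*K2*de*m/q + 4*K1*m^2/q
S^2 = 8*0.4*1*0.6/0.014 + 4*0.8*0.6^2/0.014
S = sqrt(219.4286)

14.8131 m


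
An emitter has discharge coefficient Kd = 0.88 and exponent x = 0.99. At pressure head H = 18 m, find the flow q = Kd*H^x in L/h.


q = Kd * H^x = 0.88 * 18^0.99 = 0.88 * 17.487180

15.3887 L/h


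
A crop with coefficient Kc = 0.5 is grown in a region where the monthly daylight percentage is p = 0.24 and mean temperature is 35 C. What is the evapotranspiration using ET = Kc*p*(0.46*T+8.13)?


ET = Kc * p * (0.46*T + 8.13)
ET = 0.5 * 0.24 * (0.46*35 + 8.13)
ET = 0.5 * 0.24 * 24.2300

2.9076 mm/day


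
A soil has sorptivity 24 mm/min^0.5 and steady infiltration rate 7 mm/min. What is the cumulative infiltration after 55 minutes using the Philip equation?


F = S*sqrt(t) + A*t
F = 24*sqrt(55) + 7*55
F = 24*7.416198 + 385

562.9888 mm


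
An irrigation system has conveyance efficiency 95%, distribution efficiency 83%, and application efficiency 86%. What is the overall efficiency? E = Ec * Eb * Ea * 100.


Ec = 0.95, Eb = 0.83, Ea = 0.86
E = 0.95 * 0.83 * 0.86 * 100 = 67.8110%

67.8110 %


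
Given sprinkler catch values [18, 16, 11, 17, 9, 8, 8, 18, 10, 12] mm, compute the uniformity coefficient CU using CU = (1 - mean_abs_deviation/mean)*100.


mean = 12.700000 mm
MAD = 3.640000 mm
CU = (1 - 3.640000/12.700000)*100

71.3386 %


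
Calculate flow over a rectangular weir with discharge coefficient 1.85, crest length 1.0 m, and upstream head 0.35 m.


Q = C * L * H^(3/2) = 1.85 * 1.0 * 0.35^1.5 = 1.85 * 1.0 * 0.207063

0.3831 m^3/s


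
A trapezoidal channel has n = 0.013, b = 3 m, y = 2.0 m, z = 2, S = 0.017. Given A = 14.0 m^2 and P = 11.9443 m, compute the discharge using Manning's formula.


R = A/P = 14.0/11.9443 = 1.172107
Q = (1/0.013) * 14.0 * 1.172107^(2/3) * 0.017^0.5

156.0944 m^3/s


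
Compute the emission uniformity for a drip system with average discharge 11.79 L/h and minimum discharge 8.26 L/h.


EU = (q_min/q_avg)*100 = (8.26/11.79)*100 = 70.0594%

70.0594 %


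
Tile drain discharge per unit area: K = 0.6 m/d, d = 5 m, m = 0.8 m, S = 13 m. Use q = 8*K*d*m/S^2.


q = 8*K*d*m/S^2
q = 8*0.6*5*0.8/13^2
q = 19.2000 / 169

0.1136 m/d


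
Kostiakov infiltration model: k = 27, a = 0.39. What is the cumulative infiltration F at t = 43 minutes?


F = k * t^a = 27 * 43^0.39
F = 27 * 4.335635

117.0621 mm


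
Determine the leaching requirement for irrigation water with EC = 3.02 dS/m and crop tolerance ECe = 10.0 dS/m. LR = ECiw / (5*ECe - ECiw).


LR = ECiw / (5*ECe - ECiw)
LR = 3.02 / (5*10.0 - 3.02)
LR = 3.02 / 46.9800

0.0643


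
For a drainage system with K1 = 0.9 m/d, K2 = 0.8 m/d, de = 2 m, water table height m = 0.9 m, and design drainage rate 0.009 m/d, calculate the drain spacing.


S^2 = 8*K2*de*m/q + 4*K1*m^2/q
S^2 = 8*0.8*2*0.9/0.009 + 4*0.9*0.9^2/0.009
S = sqrt(1604.0000)

40.0500 m


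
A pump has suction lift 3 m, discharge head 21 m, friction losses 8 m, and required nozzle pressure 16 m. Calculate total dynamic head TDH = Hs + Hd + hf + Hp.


TDH = Hs + Hd + hf + Hp = 3 + 21 + 8 + 16 = 48

48 m


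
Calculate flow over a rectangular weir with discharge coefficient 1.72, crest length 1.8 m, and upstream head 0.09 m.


Q = C * L * H^(3/2) = 1.72 * 1.8 * 0.09^1.5 = 1.72 * 1.8 * 0.027000

0.0836 m^3/s


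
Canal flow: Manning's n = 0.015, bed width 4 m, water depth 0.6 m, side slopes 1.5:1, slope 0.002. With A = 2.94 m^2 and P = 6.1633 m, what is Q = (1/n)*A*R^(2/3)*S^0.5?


R = A/P = 2.94/6.1633 = 0.477017
Q = (1/0.015) * 2.94 * 0.477017^(2/3) * 0.002^0.5

5.3513 m^3/s


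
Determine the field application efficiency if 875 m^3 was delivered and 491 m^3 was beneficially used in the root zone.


Ea = V_root / V_field * 100 = 491 / 875 * 100 = 56.1143%

56.1143 %


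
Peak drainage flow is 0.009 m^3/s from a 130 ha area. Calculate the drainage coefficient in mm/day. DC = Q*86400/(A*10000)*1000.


DC = Q * 86400 / (A * 10000) * 1000
DC = 0.009 * 86400 / (130 * 10000) * 1000
DC = 777600.0000 / 1300000

0.5982 mm/day


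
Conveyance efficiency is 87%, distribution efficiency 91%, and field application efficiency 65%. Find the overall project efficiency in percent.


Ec = 0.87, Eb = 0.91, Ea = 0.65
E = 0.87 * 0.91 * 0.65 * 100 = 51.4605%

51.4605 %


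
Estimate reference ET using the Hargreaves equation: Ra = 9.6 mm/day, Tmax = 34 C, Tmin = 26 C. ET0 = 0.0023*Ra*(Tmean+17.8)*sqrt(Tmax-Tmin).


Tmean = (Tmax + Tmin)/2 = (34 + 26)/2 = 30.0
ET0 = 0.0023 * 9.6 * (30.0 + 17.8) * sqrt(34 - 26)
ET0 = 0.0023 * 9.6 * 47.8 * 2.828427

2.9852 mm/day


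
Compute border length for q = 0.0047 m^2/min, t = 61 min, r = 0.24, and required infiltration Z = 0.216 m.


L = q*t/((1+r)*Z)
L = 0.0047*61/((1+0.24)*0.216)
L = 0.2867/0.26784

1.0704 m


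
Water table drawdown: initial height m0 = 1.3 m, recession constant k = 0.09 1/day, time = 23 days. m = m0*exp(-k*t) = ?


m = m0 * exp(-k*t)
m = 1.3 * exp(-0.09 * 23)
m = 1.3 * exp(-2.0700)

0.1640 m


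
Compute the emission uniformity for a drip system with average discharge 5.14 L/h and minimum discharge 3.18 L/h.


EU = (q_min/q_avg)*100 = (3.18/5.14)*100 = 61.8677%

61.8677 %


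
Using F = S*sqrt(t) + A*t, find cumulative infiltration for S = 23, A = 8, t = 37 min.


F = S*sqrt(t) + A*t
F = 23*sqrt(37) + 8*37
F = 23*6.082763 + 296

435.9035 mm


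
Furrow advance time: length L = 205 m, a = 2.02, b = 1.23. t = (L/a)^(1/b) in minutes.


t = (L/a)^(1/b)
t = (205/2.02)^(1/1.23)
t = 101.485149^(1/1.23)

42.7781 min


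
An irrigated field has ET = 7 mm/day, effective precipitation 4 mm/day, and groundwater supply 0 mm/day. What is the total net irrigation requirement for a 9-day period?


Daily deficit = ET - Pe - GW = 7 - 4 - 0 = 3 mm/day
NIR = 3 * 9 = 27 mm

27.0000 mm


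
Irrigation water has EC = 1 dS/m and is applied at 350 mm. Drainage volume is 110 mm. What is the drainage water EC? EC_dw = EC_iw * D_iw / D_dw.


EC_dw = EC_iw * D_iw / D_dw
EC_dw = 1 * 350 / 110
EC_dw = 350 / 110

3.1818 dS/m


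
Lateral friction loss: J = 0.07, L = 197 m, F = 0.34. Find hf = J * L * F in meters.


hf = J * L * F = 0.07 * 197 * 0.34 = 4.6886 m

4.6886 m


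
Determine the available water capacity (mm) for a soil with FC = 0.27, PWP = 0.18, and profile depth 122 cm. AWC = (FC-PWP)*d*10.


AWC = (FC - PWP) * d * 10
AWC = (0.27 - 0.18) * 122 * 10
AWC = 0.0900 * 122 * 10

109.8000 mm


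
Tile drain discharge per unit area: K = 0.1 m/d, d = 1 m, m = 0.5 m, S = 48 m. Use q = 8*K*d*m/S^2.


q = 8*K*d*m/S^2
q = 8*0.1*1*0.5/48^2
q = 0.4000 / 2304

1.7361e-04 m/d


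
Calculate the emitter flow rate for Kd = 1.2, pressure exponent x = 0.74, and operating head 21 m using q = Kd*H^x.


q = Kd * H^x = 1.2 * 21^0.74 = 1.2 * 9.515734

11.4189 L/h


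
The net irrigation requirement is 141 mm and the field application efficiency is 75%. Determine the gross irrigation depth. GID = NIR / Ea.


Ea = 75% = 0.75
GID = NIR / Ea = 141 / 0.75 = 188.0000 mm

188.0000 mm


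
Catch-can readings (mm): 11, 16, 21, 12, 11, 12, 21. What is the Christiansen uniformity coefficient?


mean = 14.857143 mm
MAD = 3.836735 mm
CU = (1 - 3.836735/14.857143)*100

74.1758 %


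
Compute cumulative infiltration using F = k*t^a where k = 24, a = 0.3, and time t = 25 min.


F = k * t^a = 24 * 25^0.3
F = 24 * 2.626528

63.0367 mm


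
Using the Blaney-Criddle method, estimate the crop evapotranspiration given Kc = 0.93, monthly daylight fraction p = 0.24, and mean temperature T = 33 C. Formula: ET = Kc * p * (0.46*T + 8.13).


ET = Kc * p * (0.46*T + 8.13)
ET = 0.93 * 0.24 * (0.46*33 + 8.13)
ET = 0.93 * 0.24 * 23.3100

5.2028 mm/day


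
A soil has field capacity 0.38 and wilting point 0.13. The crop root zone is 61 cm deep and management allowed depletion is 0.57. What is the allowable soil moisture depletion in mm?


SMD = (FC - PWP) * d * MAD * 10
SMD = (0.38 - 0.13) * 61 * 0.57 * 10
SMD = 0.2500 * 61 * 0.57 * 10

86.9250 mm


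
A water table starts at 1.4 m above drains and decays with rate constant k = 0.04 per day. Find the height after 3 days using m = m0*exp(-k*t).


m = m0 * exp(-k*t)
m = 1.4 * exp(-0.04 * 3)
m = 1.4 * exp(-0.1200)

1.2417 m


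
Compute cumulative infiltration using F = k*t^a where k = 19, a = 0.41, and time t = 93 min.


F = k * t^a = 19 * 93^0.41
F = 19 * 6.413248

121.8517 mm


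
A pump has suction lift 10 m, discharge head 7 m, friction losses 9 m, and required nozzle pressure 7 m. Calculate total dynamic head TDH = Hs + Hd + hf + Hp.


TDH = Hs + Hd + hf + Hp = 10 + 7 + 9 + 7 = 33

33 m


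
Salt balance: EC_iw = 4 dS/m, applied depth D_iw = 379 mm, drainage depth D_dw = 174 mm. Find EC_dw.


EC_dw = EC_iw * D_iw / D_dw
EC_dw = 4 * 379 / 174
EC_dw = 1516 / 174

8.7126 dS/m


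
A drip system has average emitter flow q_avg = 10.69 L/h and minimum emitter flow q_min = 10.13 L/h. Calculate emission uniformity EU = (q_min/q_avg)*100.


EU = (q_min/q_avg)*100 = (10.13/10.69)*100 = 94.7615%

94.7615 %


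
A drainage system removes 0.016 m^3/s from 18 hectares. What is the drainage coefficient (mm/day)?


DC = Q * 86400 / (A * 10000) * 1000
DC = 0.016 * 86400 / (18 * 10000) * 1000
DC = 1382400.0000 / 180000

7.6800 mm/day


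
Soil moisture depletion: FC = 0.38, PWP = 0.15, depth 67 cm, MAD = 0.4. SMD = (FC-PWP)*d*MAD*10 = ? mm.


SMD = (FC - PWP) * d * MAD * 10
SMD = (0.38 - 0.15) * 67 * 0.4 * 10
SMD = 0.2300 * 67 * 0.4 * 10

61.6400 mm


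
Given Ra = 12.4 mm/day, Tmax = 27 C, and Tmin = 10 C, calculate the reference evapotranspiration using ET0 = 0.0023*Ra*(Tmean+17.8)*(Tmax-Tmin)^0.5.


Tmean = (Tmax + Tmin)/2 = (27 + 10)/2 = 18.5
ET0 = 0.0023 * 12.4 * (18.5 + 17.8) * sqrt(27 - 10)
ET0 = 0.0023 * 12.4 * 36.3 * 4.123106

4.2686 mm/day


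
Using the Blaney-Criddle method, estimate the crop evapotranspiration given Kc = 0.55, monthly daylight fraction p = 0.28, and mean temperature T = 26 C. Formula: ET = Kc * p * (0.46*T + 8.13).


ET = Kc * p * (0.46*T + 8.13)
ET = 0.55 * 0.28 * (0.46*26 + 8.13)
ET = 0.55 * 0.28 * 20.0900

3.0939 mm/day


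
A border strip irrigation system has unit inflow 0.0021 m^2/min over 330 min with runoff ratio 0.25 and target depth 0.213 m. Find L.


L = q*t/((1+r)*Z)
L = 0.0021*330/((1+0.25)*0.213)
L = 0.693/0.26625

2.6028 m


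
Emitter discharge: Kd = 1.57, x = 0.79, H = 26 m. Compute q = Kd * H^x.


q = Kd * H^x = 1.57 * 26^0.79 = 1.57 * 13.116832

20.5934 L/h


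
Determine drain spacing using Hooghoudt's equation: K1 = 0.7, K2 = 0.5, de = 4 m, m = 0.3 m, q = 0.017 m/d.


S^2 = 8*K2*de*m/q + 4*K1*m^2/q
S^2 = 8*0.5*4*0.3/0.017 + 4*0.7*0.3^2/0.017
S = sqrt(297.1765)

17.2388 m


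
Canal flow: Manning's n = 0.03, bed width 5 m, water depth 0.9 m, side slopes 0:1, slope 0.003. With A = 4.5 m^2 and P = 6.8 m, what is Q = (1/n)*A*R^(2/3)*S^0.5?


R = A/P = 4.5/6.8 = 0.661765
Q = (1/0.03) * 4.5 * 0.661765^(2/3) * 0.003^0.5

6.2391 m^3/s


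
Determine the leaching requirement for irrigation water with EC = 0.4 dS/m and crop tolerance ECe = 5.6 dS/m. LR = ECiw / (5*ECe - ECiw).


LR = ECiw / (5*ECe - ECiw)
LR = 0.4 / (5*5.6 - 0.4)
LR = 0.4 / 27.6000

0.0145


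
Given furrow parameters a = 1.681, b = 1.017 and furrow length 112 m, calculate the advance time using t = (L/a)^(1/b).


t = (L/a)^(1/b)
t = (112/1.681)^(1/1.017)
t = 66.627008^(1/1.017)

62.1107 min


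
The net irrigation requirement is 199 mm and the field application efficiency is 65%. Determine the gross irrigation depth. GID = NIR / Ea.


Ea = 65% = 0.65
GID = NIR / Ea = 199 / 0.65 = 306.1538 mm

306.1538 mm


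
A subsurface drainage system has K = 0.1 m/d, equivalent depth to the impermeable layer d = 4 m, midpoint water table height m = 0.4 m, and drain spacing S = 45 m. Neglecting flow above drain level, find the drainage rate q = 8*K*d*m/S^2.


q = 8*K*d*m/S^2
q = 8*0.1*4*0.4/45^2
q = 1.2800 / 2025

6.3210e-04 m/d


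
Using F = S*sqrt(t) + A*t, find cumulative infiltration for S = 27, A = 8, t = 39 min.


F = S*sqrt(t) + A*t
F = 27*sqrt(39) + 8*39
F = 27*6.244998 + 312

480.6149 mm


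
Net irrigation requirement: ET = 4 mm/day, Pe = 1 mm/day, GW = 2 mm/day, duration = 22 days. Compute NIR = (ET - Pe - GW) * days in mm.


Daily deficit = ET - Pe - GW = 4 - 1 - 2 = 1 mm/day
NIR = 1 * 22 = 22 mm

22.0000 mm


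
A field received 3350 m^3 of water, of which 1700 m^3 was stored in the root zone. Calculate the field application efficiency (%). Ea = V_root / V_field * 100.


Ea = V_root / V_field * 100 = 1700 / 3350 * 100 = 50.7463%

50.7463 %


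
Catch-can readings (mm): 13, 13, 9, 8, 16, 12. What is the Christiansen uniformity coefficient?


mean = 11.833333 mm
MAD = 2.222222 mm
CU = (1 - 2.222222/11.833333)*100

81.2207 %


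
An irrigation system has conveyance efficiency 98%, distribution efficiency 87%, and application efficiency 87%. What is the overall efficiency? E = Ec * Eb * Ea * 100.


Ec = 0.98, Eb = 0.87, Ea = 0.87
E = 0.98 * 0.87 * 0.87 * 100 = 74.1762%

74.1762 %


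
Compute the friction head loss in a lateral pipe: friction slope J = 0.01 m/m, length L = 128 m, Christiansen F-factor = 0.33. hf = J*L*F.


hf = J * L * F = 0.01 * 128 * 0.33 = 0.4224 m

0.4224 m


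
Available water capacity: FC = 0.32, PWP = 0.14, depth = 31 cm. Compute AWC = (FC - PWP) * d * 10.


AWC = (FC - PWP) * d * 10
AWC = (0.32 - 0.14) * 31 * 10
AWC = 0.1800 * 31 * 10

55.8000 mm


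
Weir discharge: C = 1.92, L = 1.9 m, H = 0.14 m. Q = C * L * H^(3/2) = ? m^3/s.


Q = C * L * H^(3/2) = 1.92 * 1.9 * 0.14^1.5 = 1.92 * 1.9 * 0.052383

0.1911 m^3/s


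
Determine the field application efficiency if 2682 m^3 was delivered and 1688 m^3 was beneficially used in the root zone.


Ea = V_root / V_field * 100 = 1688 / 2682 * 100 = 62.9381%

62.9381 %


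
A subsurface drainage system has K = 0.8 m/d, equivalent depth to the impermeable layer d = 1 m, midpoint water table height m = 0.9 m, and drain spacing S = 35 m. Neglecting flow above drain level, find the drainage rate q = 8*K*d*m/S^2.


q = 8*K*d*m/S^2
q = 8*0.8*1*0.9/35^2
q = 5.7600 / 1225

0.0047 m/d


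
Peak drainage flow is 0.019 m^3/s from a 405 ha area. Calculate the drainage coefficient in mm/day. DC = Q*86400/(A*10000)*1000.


DC = Q * 86400 / (A * 10000) * 1000
DC = 0.019 * 86400 / (405 * 10000) * 1000
DC = 1641600.0000 / 4050000

0.4053 mm/day


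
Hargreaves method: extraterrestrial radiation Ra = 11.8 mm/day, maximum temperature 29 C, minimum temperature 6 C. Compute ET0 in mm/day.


Tmean = (Tmax + Tmin)/2 = (29 + 6)/2 = 17.5
ET0 = 0.0023 * 11.8 * (17.5 + 17.8) * sqrt(29 - 6)
ET0 = 0.0023 * 11.8 * 35.3 * 4.795832

4.5946 mm/day


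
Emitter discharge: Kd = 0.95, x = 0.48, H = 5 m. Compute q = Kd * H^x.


q = Kd * H^x = 0.95 * 5^0.48 = 0.95 * 2.165238

2.0570 L/h


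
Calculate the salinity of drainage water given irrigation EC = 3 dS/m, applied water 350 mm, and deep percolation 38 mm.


EC_dw = EC_iw * D_iw / D_dw
EC_dw = 3 * 350 / 38
EC_dw = 1050 / 38

27.6316 dS/m


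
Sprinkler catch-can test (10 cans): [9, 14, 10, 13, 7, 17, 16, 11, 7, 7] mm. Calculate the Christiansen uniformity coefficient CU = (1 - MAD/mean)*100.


mean = 11.100000 mm
MAD = 3.120000 mm
CU = (1 - 3.120000/11.100000)*100

71.8919 %


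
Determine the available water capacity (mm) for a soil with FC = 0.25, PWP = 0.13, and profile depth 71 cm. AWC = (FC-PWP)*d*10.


AWC = (FC - PWP) * d * 10
AWC = (0.25 - 0.13) * 71 * 10
AWC = 0.1200 * 71 * 10

85.2000 mm


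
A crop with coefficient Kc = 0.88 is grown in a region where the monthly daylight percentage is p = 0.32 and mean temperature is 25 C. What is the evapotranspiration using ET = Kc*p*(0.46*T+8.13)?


ET = Kc * p * (0.46*T + 8.13)
ET = 0.88 * 0.32 * (0.46*25 + 8.13)
ET = 0.88 * 0.32 * 19.6300

5.5278 mm/day


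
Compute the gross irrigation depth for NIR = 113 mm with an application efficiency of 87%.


Ea = 87% = 0.87
GID = NIR / Ea = 113 / 0.87 = 129.8851 mm

129.8851 mm


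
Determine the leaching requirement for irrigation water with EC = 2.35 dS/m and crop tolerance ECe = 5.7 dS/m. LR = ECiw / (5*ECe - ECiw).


LR = ECiw / (5*ECe - ECiw)
LR = 2.35 / (5*5.7 - 2.35)
LR = 2.35 / 26.1500

0.0899


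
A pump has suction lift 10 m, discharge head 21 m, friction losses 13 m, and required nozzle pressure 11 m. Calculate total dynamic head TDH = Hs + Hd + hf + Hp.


TDH = Hs + Hd + hf + Hp = 10 + 21 + 13 + 11 = 55

55 m


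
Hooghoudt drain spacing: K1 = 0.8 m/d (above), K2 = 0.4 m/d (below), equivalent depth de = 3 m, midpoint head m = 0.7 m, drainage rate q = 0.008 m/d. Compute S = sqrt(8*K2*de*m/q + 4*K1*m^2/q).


S^2 = 8*K2*de*m/q + 4*K1*m^2/q
S^2 = 8*0.4*3*0.7/0.008 + 4*0.8*0.7^2/0.008
S = sqrt(1036.0000)

32.1870 m


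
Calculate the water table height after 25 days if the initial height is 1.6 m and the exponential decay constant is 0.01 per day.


m = m0 * exp(-k*t)
m = 1.6 * exp(-0.01 * 25)
m = 1.6 * exp(-0.2500)

1.2461 m


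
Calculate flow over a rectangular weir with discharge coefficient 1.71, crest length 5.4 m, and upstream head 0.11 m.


Q = C * L * H^(3/2) = 1.71 * 5.4 * 0.11^1.5 = 1.71 * 5.4 * 0.036483

0.3369 m^3/s


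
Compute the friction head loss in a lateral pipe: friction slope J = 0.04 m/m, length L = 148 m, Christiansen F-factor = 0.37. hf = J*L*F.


hf = J * L * F = 0.04 * 148 * 0.37 = 2.1904 m

2.1904 m


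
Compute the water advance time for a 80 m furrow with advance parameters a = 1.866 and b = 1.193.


t = (L/a)^(1/b)
t = (80/1.866)^(1/1.193)
t = 42.872454^(1/1.193)

23.3415 min


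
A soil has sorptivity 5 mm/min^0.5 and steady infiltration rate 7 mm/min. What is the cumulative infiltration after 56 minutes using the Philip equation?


F = S*sqrt(t) + A*t
F = 5*sqrt(56) + 7*56
F = 5*7.483315 + 392

429.4166 mm


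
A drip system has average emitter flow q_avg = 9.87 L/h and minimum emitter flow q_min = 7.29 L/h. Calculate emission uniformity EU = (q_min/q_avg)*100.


EU = (q_min/q_avg)*100 = (7.29/9.87)*100 = 73.8602%

73.8602 %


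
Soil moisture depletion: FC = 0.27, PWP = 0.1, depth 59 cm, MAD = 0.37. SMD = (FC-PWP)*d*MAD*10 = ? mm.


SMD = (FC - PWP) * d * MAD * 10
SMD = (0.27 - 0.1) * 59 * 0.37 * 10
SMD = 0.1700 * 59 * 0.37 * 10

37.1110 mm


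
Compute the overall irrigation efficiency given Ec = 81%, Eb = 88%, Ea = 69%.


Ec = 0.81, Eb = 0.88, Ea = 0.69
E = 0.81 * 0.88 * 0.69 * 100 = 49.1832%

49.1832 %


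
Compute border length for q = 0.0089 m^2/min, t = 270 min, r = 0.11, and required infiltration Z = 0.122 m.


L = q*t/((1+r)*Z)
L = 0.0089*270/((1+0.11)*0.122)
L = 2.403/0.13542

17.7448 m


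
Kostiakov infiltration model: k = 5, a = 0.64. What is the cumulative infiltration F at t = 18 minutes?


F = k * t^a = 5 * 18^0.64
F = 5 * 6.358789

31.7939 mm


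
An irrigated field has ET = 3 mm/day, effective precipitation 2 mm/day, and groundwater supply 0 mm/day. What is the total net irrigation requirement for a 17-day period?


Daily deficit = ET - Pe - GW = 3 - 2 - 0 = 1 mm/day
NIR = 1 * 17 = 17 mm

17.0000 mm


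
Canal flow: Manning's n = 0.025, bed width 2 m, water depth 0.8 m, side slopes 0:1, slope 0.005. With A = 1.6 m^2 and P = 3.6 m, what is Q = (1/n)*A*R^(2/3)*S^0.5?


R = A/P = 1.6/3.6 = 0.444444
Q = (1/0.025) * 1.6 * 0.444444^(2/3) * 0.005^0.5

2.6356 m^3/s


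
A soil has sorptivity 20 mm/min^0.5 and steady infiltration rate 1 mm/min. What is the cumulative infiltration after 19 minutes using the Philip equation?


F = S*sqrt(t) + A*t
F = 20*sqrt(19) + 1*19
F = 20*4.358899 + 19

106.1780 mm


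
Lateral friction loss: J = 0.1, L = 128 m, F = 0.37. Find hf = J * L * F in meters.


hf = J * L * F = 0.1 * 128 * 0.37 = 4.7360 m

4.7360 m


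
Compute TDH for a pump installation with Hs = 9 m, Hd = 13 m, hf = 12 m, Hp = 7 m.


TDH = Hs + Hd + hf + Hp = 9 + 13 + 12 + 7 = 41

41 m


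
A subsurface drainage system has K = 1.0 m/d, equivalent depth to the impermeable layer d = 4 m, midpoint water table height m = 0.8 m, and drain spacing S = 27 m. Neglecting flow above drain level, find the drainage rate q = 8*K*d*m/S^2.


q = 8*K*d*m/S^2
q = 8*1.0*4*0.8/27^2
q = 25.6000 / 729

0.0351 m/d


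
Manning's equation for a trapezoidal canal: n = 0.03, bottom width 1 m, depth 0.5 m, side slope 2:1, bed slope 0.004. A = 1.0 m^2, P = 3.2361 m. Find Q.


R = A/P = 1.0/3.2361 = 0.309014
Q = (1/0.03) * 1.0 * 0.309014^(2/3) * 0.004^0.5

0.9636 m^3/s


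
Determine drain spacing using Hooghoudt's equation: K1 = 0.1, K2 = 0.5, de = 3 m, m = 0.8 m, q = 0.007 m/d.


S^2 = 8*K2*de*m/q + 4*K1*m^2/q
S^2 = 8*0.5*3*0.8/0.007 + 4*0.1*0.8^2/0.007
S = sqrt(1408.0000)

37.5233 m


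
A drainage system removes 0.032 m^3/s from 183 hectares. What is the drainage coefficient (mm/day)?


DC = Q * 86400 / (A * 10000) * 1000
DC = 0.032 * 86400 / (183 * 10000) * 1000
DC = 2764800.0000 / 1830000

1.5108 mm/day


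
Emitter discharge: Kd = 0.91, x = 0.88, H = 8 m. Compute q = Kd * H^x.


q = Kd * H^x = 0.91 * 8^0.88 = 0.91 * 6.233317

5.6723 L/h


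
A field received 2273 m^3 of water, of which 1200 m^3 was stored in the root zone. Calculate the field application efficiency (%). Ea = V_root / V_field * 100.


Ea = V_root / V_field * 100 = 1200 / 2273 * 100 = 52.7937%

52.7937 %


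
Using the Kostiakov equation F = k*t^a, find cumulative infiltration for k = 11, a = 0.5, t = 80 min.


F = k * t^a = 11 * 80^0.5
F = 11 * 8.944272

98.3870 mm


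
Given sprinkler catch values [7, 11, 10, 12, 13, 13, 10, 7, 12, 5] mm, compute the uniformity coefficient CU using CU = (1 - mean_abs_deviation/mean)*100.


mean = 10.000000 mm
MAD = 2.200000 mm
CU = (1 - 2.200000/10.000000)*100

78.0000 %


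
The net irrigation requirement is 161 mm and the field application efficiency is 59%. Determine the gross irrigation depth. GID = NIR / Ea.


Ea = 59% = 0.59
GID = NIR / Ea = 161 / 0.59 = 272.8814 mm

272.8814 mm


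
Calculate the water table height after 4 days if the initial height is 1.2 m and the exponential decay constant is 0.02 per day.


m = m0 * exp(-k*t)
m = 1.2 * exp(-0.02 * 4)
m = 1.2 * exp(-0.0800)

1.1077 m


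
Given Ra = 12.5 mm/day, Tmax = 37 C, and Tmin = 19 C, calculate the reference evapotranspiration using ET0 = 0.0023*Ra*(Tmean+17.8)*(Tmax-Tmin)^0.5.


Tmean = (Tmax + Tmin)/2 = (37 + 19)/2 = 28.0
ET0 = 0.0023 * 12.5 * (28.0 + 17.8) * sqrt(37 - 19)
ET0 = 0.0023 * 12.5 * 45.8 * 4.242641

5.5865 mm/day


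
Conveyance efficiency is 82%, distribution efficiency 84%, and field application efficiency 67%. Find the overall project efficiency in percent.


Ec = 0.82, Eb = 0.84, Ea = 0.67
E = 0.82 * 0.84 * 0.67 * 100 = 46.1496%

46.1496 %


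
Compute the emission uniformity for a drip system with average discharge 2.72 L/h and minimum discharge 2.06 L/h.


EU = (q_min/q_avg)*100 = (2.06/2.72)*100 = 75.7353%

75.7353 %


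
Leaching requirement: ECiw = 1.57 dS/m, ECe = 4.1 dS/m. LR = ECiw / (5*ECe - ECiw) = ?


LR = ECiw / (5*ECe - ECiw)
LR = 1.57 / (5*4.1 - 1.57)
LR = 1.57 / 18.9300

0.0829


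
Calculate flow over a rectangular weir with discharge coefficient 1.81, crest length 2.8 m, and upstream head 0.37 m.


Q = C * L * H^(3/2) = 1.81 * 2.8 * 0.37^1.5 = 1.81 * 2.8 * 0.225062

1.1406 m^3/s


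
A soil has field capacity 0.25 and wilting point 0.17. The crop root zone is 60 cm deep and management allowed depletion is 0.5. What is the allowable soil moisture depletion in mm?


SMD = (FC - PWP) * d * MAD * 10
SMD = (0.25 - 0.17) * 60 * 0.5 * 10
SMD = 0.0800 * 60 * 0.5 * 10

24.0000 mm


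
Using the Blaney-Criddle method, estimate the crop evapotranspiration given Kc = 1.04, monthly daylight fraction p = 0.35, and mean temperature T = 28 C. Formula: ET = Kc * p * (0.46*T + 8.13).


ET = Kc * p * (0.46*T + 8.13)
ET = 1.04 * 0.35 * (0.46*28 + 8.13)
ET = 1.04 * 0.35 * 21.0100

7.6476 mm/day


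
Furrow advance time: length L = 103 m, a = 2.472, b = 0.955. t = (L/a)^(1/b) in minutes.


t = (L/a)^(1/b)
t = (103/2.472)^(1/0.955)
t = 41.666667^(1/0.955)

49.6723 min


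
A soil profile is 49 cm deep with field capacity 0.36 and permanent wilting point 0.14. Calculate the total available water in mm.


AWC = (FC - PWP) * d * 10
AWC = (0.36 - 0.14) * 49 * 10
AWC = 0.2200 * 49 * 10

107.8000 mm


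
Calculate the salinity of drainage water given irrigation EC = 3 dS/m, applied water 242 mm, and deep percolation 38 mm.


EC_dw = EC_iw * D_iw / D_dw
EC_dw = 3 * 242 / 38
EC_dw = 726 / 38

19.1053 dS/m


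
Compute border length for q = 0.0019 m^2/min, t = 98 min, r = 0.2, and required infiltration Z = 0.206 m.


L = q*t/((1+r)*Z)
L = 0.0019*98/((1+0.2)*0.206)
L = 0.1862/0.2472

0.7532 m


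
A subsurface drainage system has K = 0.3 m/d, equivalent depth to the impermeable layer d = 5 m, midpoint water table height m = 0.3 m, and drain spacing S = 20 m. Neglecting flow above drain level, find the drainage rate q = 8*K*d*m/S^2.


q = 8*K*d*m/S^2
q = 8*0.3*5*0.3/20^2
q = 3.6000 / 400

0.0090 m/d


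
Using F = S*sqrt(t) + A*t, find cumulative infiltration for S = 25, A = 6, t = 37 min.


F = S*sqrt(t) + A*t
F = 25*sqrt(37) + 6*37
F = 25*6.082763 + 222

374.0691 mm


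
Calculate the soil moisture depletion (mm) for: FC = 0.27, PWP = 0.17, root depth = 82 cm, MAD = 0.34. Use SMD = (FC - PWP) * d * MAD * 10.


SMD = (FC - PWP) * d * MAD * 10
SMD = (0.27 - 0.17) * 82 * 0.34 * 10
SMD = 0.1000 * 82 * 0.34 * 10

27.8800 mm


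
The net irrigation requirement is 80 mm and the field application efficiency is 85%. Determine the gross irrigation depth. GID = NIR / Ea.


Ea = 85% = 0.85
GID = NIR / Ea = 80 / 0.85 = 94.1176 mm

94.1176 mm


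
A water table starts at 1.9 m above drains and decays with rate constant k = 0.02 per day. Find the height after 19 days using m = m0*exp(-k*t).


m = m0 * exp(-k*t)
m = 1.9 * exp(-0.02 * 19)
m = 1.9 * exp(-0.3800)

1.2993 m


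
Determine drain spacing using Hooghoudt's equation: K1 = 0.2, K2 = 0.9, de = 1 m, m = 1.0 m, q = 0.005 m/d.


S^2 = 8*K2*de*m/q + 4*K1*m^2/q
S^2 = 8*0.9*1*1.0/0.005 + 4*0.2*1.0^2/0.005
S = sqrt(1600.0000)

40.0000 m


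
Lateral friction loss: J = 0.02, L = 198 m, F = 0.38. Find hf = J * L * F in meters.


hf = J * L * F = 0.02 * 198 * 0.38 = 1.5048 m

1.5048 m


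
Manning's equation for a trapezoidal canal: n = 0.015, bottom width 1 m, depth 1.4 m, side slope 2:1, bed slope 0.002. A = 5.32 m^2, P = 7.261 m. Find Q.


R = A/P = 5.32/7.261 = 0.732681
Q = (1/0.015) * 5.32 * 0.732681^(2/3) * 0.002^0.5

12.8908 m^3/s


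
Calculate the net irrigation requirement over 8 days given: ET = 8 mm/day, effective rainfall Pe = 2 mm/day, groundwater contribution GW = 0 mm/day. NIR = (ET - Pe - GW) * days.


Daily deficit = ET - Pe - GW = 8 - 2 - 0 = 6 mm/day
NIR = 6 * 8 = 48 mm

48.0000 mm


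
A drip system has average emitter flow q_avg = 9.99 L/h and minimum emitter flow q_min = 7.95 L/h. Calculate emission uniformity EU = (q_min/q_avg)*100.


EU = (q_min/q_avg)*100 = (7.95/9.99)*100 = 79.5796%

79.5796 %


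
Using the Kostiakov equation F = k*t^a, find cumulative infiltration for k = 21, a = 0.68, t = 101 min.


F = k * t^a = 21 * 101^0.68
F = 21 * 23.064207

484.3483 mm


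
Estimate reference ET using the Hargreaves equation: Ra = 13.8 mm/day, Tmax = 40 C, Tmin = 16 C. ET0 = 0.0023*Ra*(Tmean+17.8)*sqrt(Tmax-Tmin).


Tmean = (Tmax + Tmin)/2 = (40 + 16)/2 = 28.0
ET0 = 0.0023 * 13.8 * (28.0 + 17.8) * sqrt(40 - 16)
ET0 = 0.0023 * 13.8 * 45.8 * 4.898979

7.1216 mm/day


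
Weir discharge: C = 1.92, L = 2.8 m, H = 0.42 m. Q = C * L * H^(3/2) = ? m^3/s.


Q = C * L * H^(3/2) = 1.92 * 2.8 * 0.42^1.5 = 1.92 * 2.8 * 0.272191

1.4633 m^3/s


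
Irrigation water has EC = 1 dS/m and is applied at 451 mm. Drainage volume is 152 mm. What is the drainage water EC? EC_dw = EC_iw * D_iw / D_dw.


EC_dw = EC_iw * D_iw / D_dw
EC_dw = 1 * 451 / 152
EC_dw = 451 / 152

2.9671 dS/m


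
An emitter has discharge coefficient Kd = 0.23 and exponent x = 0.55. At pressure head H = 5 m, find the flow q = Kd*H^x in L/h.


q = Kd * H^x = 0.23 * 5^0.55 = 0.23 * 2.423447

0.5574 L/h


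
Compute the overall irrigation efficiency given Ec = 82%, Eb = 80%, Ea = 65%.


Ec = 0.82, Eb = 0.8, Ea = 0.65
E = 0.82 * 0.8 * 0.65 * 100 = 42.6400%

42.6400 %


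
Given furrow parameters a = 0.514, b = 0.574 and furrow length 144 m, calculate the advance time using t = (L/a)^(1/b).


t = (L/a)^(1/b)
t = (144/0.514)^(1/0.574)
t = 280.155642^(1/0.574)

18355.3206 min


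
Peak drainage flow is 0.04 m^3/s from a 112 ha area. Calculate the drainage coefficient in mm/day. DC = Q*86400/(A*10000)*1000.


DC = Q * 86400 / (A * 10000) * 1000
DC = 0.04 * 86400 / (112 * 10000) * 1000
DC = 3456000.0000 / 1120000

3.0857 mm/day


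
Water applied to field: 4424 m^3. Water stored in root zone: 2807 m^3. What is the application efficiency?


Ea = V_root / V_field * 100 = 2807 / 4424 * 100 = 63.4494%

63.4494 %
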